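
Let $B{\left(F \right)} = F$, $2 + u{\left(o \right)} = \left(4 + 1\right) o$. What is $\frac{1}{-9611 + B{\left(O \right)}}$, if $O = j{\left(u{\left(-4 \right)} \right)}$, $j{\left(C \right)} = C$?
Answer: $- \frac{1}{9633} \approx -0.00010381$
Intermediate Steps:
$u{\left(o \right)} = -2 + 5 o$ ($u{\left(o \right)} = -2 + \left(4 + 1\right) o = -2 + 5 o$)
$O = -22$ ($O = -2 + 5 \left(-4\right) = -2 - 20 = -22$)
$\frac{1}{-9611 + B{\left(O \right)}} = \frac{1}{-9611 - 22} = \frac{1}{-9633} = - \frac{1}{9633}$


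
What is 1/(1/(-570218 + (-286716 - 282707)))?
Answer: -1139641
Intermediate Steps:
1/(1/(-570218 + (-286716 - 282707))) = 1/(1/(-570218 - 569423)) = 1/(1/(-1139641)) = 1/(-1/1139641) = -1139641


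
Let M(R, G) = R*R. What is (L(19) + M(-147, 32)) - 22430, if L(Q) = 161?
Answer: -660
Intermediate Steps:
M(R, G) = R**2
(L(19) + M(-147, 32)) - 22430 = (161 + (-147)**2) - 22430 = (161 + 21609) - 22430 = 21770 - 22430 = -660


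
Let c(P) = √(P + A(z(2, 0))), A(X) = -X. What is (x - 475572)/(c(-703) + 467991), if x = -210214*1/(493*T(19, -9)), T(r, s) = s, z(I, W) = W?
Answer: -54856416548625/53987339677256 + 1054951375*I*√703/485886057095304 ≈ -1.0161 + 5.7567e-5*I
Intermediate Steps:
c(P) = √P (c(P) = √(P - 1*0) = √(P + 0) = √P)
x = 210214/4437 (x = -210214/(493*(-9)) = -210214/(-4437) = -210214*(-1/4437) = 210214/4437 ≈ 47.378)
(x - 475572)/(c(-703) + 467991) = (210214/4437 - 475572)/(√(-703) + 467991) = -2109902750/(4437*(I*√703 + 467991)) = -2109902750/(4437*(467991 + I*√703))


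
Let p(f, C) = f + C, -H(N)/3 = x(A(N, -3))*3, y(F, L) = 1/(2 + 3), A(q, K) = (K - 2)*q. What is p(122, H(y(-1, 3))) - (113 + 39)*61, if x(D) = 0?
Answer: -9150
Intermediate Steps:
A(q, K) = q*(-2 + K) (A(q, K) = (-2 + K)*q = q*(-2 + K))
y(F, L) = ⅕ (y(F, L) = 1/5 = ⅕)
H(N) = 0 (H(N) = -0*3 = -3*0 = 0)
p(f, C) = C + f
p(122, H(y(-1, 3))) - (113 + 39)*61 = (0 + 122) - (113 + 39)*61 = 122 - 152*61 = 122 - 1*9272 = 122 - 9272 = -9150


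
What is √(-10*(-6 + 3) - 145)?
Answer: I*√115 ≈ 10.724*I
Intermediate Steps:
√(-10*(-6 + 3) - 145) = √(-10*(-3) - 145) = √(30 - 145) = √(-115) = I*√115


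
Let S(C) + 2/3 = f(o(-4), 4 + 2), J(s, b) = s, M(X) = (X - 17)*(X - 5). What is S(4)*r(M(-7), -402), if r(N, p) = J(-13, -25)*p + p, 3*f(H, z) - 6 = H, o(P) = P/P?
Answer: 8040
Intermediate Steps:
M(X) = (-17 + X)*(-5 + X)
o(P) = 1
f(H, z) = 2 + H/3
r(N, p) = -12*p (r(N, p) = -13*p + p = -12*p)
S(C) = 5/3 (S(C) = -2/3 + (2 + (1/3)*1) = -2/3 + (2 + 1/3) = -2/3 + 7/3 = 5/3)
S(4)*r(M(-7), -402) = 5*(-12*(-402))/3 = (5/3)*4824 = 8040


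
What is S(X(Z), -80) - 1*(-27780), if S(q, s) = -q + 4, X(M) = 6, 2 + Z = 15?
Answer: 27778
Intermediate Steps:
Z = 13 (Z = -2 + 15 = 13)
S(q, s) = 4 - q
S(X(Z), -80) - 1*(-27780) = (4 - 1*6) - 1*(-27780) = (4 - 6) + 27780 = -2 + 27780 = 27778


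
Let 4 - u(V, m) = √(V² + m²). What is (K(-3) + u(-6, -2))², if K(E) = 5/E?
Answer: 409/9 - 28*√10/3 ≈ 15.930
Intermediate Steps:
u(V, m) = 4 - √(V² + m²)
(K(-3) + u(-6, -2))² = (5/(-3) + (4 - √((-6)² + (-2)²)))² = (5*(-⅓) + (4 - √(36 + 4)))² = (-5/3 + (4 - √40))² = (-5/3 + (4 - 2*√10))² = (7/3 - 2*√10)²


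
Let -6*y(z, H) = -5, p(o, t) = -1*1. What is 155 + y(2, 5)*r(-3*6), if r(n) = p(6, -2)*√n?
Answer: 155 - 5*I*√2/2 ≈ 155.0 - 3.5355*I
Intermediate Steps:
p(o, t) = -1
y(z, H) = ⅚ (y(z, H) = -⅙*(-5) = ⅚)
r(n) = -√n
155 + y(2, 5)*r(-3*6) = 155 + 5*(-√(-3*6))/6 = 155 + 5*(-√(-18))/6 = 155 + 5*(-3*I*√2)/6 = 155 - 5*I*√2/2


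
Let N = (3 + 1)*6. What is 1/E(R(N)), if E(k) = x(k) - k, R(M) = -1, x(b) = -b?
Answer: ½ ≈ 0.50000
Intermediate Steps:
N = 24 (N = 4*6 = 24)
E(k) = -2*k (E(k) = -k - k = -2*k)
1/E(R(N)) = 1/(-2*(-1)) = 1/2 = ½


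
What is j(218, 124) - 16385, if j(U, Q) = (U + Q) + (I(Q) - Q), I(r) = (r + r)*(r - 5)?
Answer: 13345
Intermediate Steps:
I(r) = 2*r*(-5 + r) (I(r) = (2*r)*(-5 + r) = 2*r*(-5 + r))
j(U, Q) = U + 2*Q*(-5 + Q) (j(U, Q) = (U + Q) + (2*Q*(-5 + Q) - Q) = (Q + U) + (-Q + 2*Q*(-5 + Q)) = U + 2*Q*(-5 + Q))
j(218, 124) - 16385 = (218 + 2*124*(-5 + 124)) - 16385 = (218 + 2*124*119) - 16385 = (218 + 29512) - 16385 = 29730 - 16385 = 13345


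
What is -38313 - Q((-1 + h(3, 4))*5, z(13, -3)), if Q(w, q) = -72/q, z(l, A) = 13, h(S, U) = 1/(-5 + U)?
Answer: -497997/13 ≈ -38307.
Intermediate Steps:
-38313 - Q((-1 + h(3, 4))*5, z(13, -3)) = -38313 - (-72)/13 = -38313 - 1*(-72/13) = -38313 + 72/13 = -497997/13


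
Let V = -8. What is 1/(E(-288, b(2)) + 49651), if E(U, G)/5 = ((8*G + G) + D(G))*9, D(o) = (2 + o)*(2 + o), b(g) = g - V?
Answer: 1/60181 ≈ 1.6617e-5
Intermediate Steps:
b(g) = 8 + g (b(g) = g - 1*(-8) = g + 8 = 8 + g)
D(o) = (2 + o)²
E(U, G) = 45*(2 + G)² + 405*G (E(U, G) = 5*(((8*G + G) + (2 + G)²)*9) = 5*((9*G + (2 + G)²)*9) = 5*(((2 + G)² + 9*G)*9) = 5*(9*(2 + G)² + 81*G) = 45*(2 + G)² + 405*G)
1/(E(-288, b(2)) + 49651) = 1/((45*(2 + (8 + 2))² + 405*(8 + 2)) + 49651) = 1/((45*(2 + 10)² + 405*10) + 49651) = 1/((45*12² + 4050) + 49651) = 1/((45*144 + 4050) + 49651) = 1/((6480 + 4050) + 49651) = 1/(10530 + 49651) = 1/60181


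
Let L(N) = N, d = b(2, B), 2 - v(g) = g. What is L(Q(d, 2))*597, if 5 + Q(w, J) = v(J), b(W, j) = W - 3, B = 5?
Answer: -2985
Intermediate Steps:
v(g) = 2 - g
b(W, j) = -3 + W
d = -1 (d = -3 + 2 = -1)
Q(w, J) = -3 - J (Q(w, J) = -5 + (2 - J) = -3 - J)
L(Q(d, 2))*597 = (-3 - 1*2)*597 = (-3 - 2)*597 = -5*597 = -2985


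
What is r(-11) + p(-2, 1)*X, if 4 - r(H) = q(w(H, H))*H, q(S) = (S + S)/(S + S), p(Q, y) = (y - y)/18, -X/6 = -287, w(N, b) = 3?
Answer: 15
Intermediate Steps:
X = 1722 (X = -6*(-287) = 1722)
p(Q, y) = 0 (p(Q, y) = 0*(1/18) = 0)
q(S) = 1 (q(S) = (2*S)/((2*S)) = (2*S)*(1/(2*S)) = 1)
r(H) = 4 - H
r(-11) + p(-2, 1)*X = (4 - 1*(-11)) + 0*1722 = (4 + 11) + 0 = 15 + 0 = 15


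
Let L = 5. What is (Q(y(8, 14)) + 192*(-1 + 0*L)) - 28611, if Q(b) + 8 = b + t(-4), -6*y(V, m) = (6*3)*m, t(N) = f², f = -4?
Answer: -28837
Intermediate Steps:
t(N) = 16 (t(N) = (-4)² = 16)
y(V, m) = -3*m (y(V, m) = -6*3*m/6 = -3*m)
Q(b) = 8 + b (Q(b) = -8 + (b + 16) = -8 + (16 + b) = 8 + b)
(Q(y(8, 14)) + 192*(-1 + 0*L)) - 28611 = ((8 - 3*14) + 192*(-1 + 0*5)) - 28611 = ((8 - 42) + 192*(-1 + 0)) - 28611 = (-34 + 192*(-1)) - 28611 = (-34 - 192) - 28611 = -226 - 28611 = -28837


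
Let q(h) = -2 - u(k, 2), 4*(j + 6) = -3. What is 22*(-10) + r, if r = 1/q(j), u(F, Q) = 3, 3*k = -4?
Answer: -1101/5 ≈ -220.20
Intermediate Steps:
k = -4/3 (k = (⅓)*(-4) = -4/3 ≈ -1.3333)
j = -27/4 (j = -6 + (¼)*(-3) = -6 - ¾ = -27/4 ≈ -6.7500)
q(h) = -5 (q(h) = -2 - 1*3 = -2 - 3 = -5)
r = -⅕ (r = 1/(-5) = -⅕ ≈ -0.20000)
22*(-10) + r = 22*(-10) - ⅕ = -220 - ⅕ = -1101/5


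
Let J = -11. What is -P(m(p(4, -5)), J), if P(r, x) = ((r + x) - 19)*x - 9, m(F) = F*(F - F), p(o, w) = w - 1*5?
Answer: -321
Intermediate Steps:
p(o, w) = -5 + w (p(o, w) = w - 5 = -5 + w)
m(F) = 0 (m(F) = F*0 = 0)
P(r, x) = -9 + x*(-19 + r + x) (P(r, x) = (-19 + r + x)*x - 9 = x*(-19 + r + x) - 9 = -9 + x*(-19 + r + x))
-P(m(p(4, -5)), J) = -(-9 + (-11)**2 - 19*(-11) + 0*(-11)) = -(-9 + 121 + 209 + 0) = -1*321 = -321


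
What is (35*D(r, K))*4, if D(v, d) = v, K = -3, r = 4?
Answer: 560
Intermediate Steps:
(35*D(r, K))*4 = (35*4)*4 = 140*4 = 560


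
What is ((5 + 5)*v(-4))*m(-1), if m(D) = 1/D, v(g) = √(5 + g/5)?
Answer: -2*√105 ≈ -20.494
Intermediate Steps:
v(g) = √(5 + g/5) (v(g) = √(5 + g*(⅕)) = √(5 + g/5))
((5 + 5)*v(-4))*m(-1) = ((5 + 5)*(√(125 + 5*(-4))/5))/(-1) = (10*(√(125 - 20)/5))*(-1) = (10*(√105/5))*(-1) = (2*√105)*(-1) = -2*√105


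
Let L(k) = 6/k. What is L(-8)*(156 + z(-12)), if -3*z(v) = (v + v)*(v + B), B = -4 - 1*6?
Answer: 15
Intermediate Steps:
B = -10 (B = -4 - 6 = -10)
z(v) = -2*v*(-10 + v)/3 (z(v) = -(v + v)*(v - 10)/3 = -2*v*(-10 + v)/3)
L(-8)*(156 + z(-12)) = (6/(-8))*(156 + (⅔)*(-12)*(10 - 1*(-12))) = (6*(-⅛))*(156 + (⅔)*(-12)*(10 + 12)) = -3*(156 + (⅔)*(-12)*22)/4 = -3*(156 - 176)/4 = -¾*(-20) = 15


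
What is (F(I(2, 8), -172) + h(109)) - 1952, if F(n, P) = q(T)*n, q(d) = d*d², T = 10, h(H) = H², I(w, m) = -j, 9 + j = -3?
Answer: 21929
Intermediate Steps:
j = -12 (j = -9 - 3 = -12)
I(w, m) = 12 (I(w, m) = -1*(-12) = 12)
q(d) = d³
F(n, P) = 1000*n (F(n, P) = 10³*n = 1000*n)
(F(I(2, 8), -172) + h(109)) - 1952 = (1000*12 + 109²) - 1952 = (12000 + 11881) - 1952 = 23881 - 1952 = 21929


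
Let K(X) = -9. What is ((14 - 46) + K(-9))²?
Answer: 1681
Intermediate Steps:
((14 - 46) + K(-9))² = ((14 - 46) - 9)² = (-32 - 9)² = (-41)² = 1681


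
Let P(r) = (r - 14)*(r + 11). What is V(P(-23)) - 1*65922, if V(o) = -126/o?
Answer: -4878249/74 ≈ -65922.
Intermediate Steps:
P(r) = (-14 + r)*(11 + r)
V(P(-23)) - 1*65922 = -126/(-154 + (-23)**2 - 3*(-23)) - 1*65922 = -126/(-154 + 529 + 69) - 65922 = -126/444 - 65922 = -126*1/444 - 65922 = -21/74 - 65922 = -4878249/74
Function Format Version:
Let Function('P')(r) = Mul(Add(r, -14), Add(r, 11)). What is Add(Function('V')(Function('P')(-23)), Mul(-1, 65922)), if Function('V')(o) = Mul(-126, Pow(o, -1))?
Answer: Rational(-4878249, 74) ≈ -65922.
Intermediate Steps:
Function('P')(r) = Mul(Add(-14, r), Add(11, r))
Add(Function('V')(Function('P')(-23)), Mul(-1, 65922)) = Add(Mul(-126, Pow(Add(-154, Pow(-23, 2), Mul(-3, -23)), -1)), Mul(-1, 65922)) = Add(Mul(-126, Pow(Add(-154, 529, 69), -1)), -65922) = Add(Mul(-126, Pow(444, -1)), -65922) = Add(Mul(-126, Rational(1, 444)), -65922) = Add(Rational(-21, 74), -65922) = Rational(-4878249, 74)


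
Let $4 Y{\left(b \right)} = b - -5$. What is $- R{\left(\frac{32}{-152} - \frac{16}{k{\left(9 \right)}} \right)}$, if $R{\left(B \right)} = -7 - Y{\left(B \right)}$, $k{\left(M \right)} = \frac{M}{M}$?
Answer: $\frac{319}{76} \approx 4.1974$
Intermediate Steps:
$k{\left(M \right)} = 1$
$Y{\left(b \right)} = \frac{5}{4} + \frac{b}{4}$ ($Y{\left(b \right)} = \frac{b - -5}{4} = \frac{b + 5}{4} = \frac{5 + b}{4} = \frac{5}{4} + \frac{b}{4}$)
$R{\left(B \right)} = - \frac{33}{4} - \frac{B}{4}$ ($R{\left(B \right)} = -7 - \left(\frac{5}{4} + \frac{B}{4}\right) = - \frac{33}{4} - \frac{B}{4}$)
$- R{\left(\frac{32}{-152} - \frac{16}{k{\left(9 \right)}} \right)} = - (- \frac{33}{4} - \frac{\frac{32}{-152} - \frac{16}{1}}{4}) = - (- \frac{33}{4} - \frac{32 \left(- \frac{1}{152}\right) - 16}{4}) = - (- \frac{33}{4} - \frac{- \frac{4}{19} - 16}{4}) = - (- \frac{33}{4} - - \frac{77}{19}) = - (- \frac{33}{4} + \frac{77}{19}) = \left(-1\right) \left(- \frac{319}{76}\right) = \frac{319}{76}$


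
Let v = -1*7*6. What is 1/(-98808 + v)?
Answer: -1/98850 ≈ -1.0116e-5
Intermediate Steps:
v = -42 (v = -7*6 = -42)
1/(-98808 + v) = 1/(-98808 - 42) = 1/(-98850) = -1/98850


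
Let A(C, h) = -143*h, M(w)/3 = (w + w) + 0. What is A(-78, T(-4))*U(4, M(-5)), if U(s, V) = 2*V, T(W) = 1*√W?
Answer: 17160*I ≈ 17160.0*I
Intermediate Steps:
T(W) = √W
M(w) = 6*w (M(w) = 3*((w + w) + 0) = 3*(2*w + 0) = 3*(2*w) = 6*w)
A(-78, T(-4))*U(4, M(-5)) = (-286*I)*(2*(6*(-5))) = (-286*I)*(2*(-30)) = -286*I*(-60) = 17160*I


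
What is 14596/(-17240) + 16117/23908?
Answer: -8888011/51521740 ≈ -0.17251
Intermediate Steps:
14596/(-17240) + 16117/23908 = 14596*(-1/17240) + 16117*(1/23908) = -3649/4310 + 16117/23908 = -8888011/51521740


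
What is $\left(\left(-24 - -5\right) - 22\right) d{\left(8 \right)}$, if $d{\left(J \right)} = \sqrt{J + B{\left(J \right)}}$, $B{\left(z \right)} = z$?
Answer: $-164$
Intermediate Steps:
$d{\left(J \right)} = \sqrt{2} \sqrt{J}$ ($d{\left(J \right)} = \sqrt{J + J} = \sqrt{2 J} = \sqrt{2} \sqrt{J}$)
$\left(\left(-24 - -5\right) - 22\right) d{\left(8 \right)} = \left(\left(-24 - -5\right) - 22\right) \sqrt{2} \sqrt{8} = \left(\left(-24 + 5\right) - 22\right) \sqrt{2} \cdot 2 \sqrt{2} = \left(-19 - 22\right) 4 = \left(-41\right) 4 = -164$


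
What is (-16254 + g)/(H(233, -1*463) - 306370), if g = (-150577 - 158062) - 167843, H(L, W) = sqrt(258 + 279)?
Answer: 150959528320/93862576363 + 492736*sqrt(537)/93862576363 ≈ 1.6084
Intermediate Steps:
H(L, W) = sqrt(537)
g = -476482 (g = -308639 - 167843 = -476482)
(-16254 + g)/(H(233, -1*463) - 306370) = (-16254 - 476482)/(sqrt(537) - 306370) = -492736/(-306370 + sqrt(537))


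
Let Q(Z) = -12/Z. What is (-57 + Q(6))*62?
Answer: -3658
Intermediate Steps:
(-57 + Q(6))*62 = (-57 - 12/6)*62 = (-57 - 12*⅙)*62 = (-57 - 2)*62 = -59*62 = -3658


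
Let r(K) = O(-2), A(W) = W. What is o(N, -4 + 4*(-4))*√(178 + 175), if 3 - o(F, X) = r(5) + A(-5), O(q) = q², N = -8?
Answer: 4*√353 ≈ 75.153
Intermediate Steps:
r(K) = 4 (r(K) = (-2)² = 4)
o(F, X) = 4 (o(F, X) = 3 - (4 - 5) = 3 - 1*(-1) = 3 + 1 = 4)
o(N, -4 + 4*(-4))*√(178 + 175) = 4*√(178 + 175) = 4*√353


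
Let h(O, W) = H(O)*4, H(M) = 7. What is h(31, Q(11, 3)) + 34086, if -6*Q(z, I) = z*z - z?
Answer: 34114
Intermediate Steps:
Q(z, I) = -z²/6 + z/6 (Q(z, I) = -(z*z - z)/6 = -(z² - z)/6 = -z²/6 + z/6)
h(O, W) = 28 (h(O, W) = 7*4 = 28)
h(31, Q(11, 3)) + 34086 = 28 + 34086 = 34114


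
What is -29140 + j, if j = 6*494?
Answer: -26176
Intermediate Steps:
j = 2964
-29140 + j = -29140 + 2964 = -26176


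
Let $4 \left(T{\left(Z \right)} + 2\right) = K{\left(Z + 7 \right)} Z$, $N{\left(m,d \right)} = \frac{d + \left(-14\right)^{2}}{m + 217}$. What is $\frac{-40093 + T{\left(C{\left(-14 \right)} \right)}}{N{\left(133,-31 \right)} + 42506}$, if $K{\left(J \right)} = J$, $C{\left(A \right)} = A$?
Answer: $- \frac{2804935}{2975453} \approx -0.94269$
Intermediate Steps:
$N{\left(m,d \right)} = \frac{196 + d}{217 + m}$ ($N{\left(m,d \right)} = \frac{d + 196}{217 + m} = \frac{196 + d}{217 + m}$)
$T{\left(Z \right)} = -2 + \frac{Z \left(7 + Z\right)}{4}$ ($T{\left(Z \right)} = -2 + \frac{\left(Z + 7\right) Z}{4} = -2 + \frac{\left(7 + Z\right) Z}{4} = -2 + \frac{Z \left(7 + Z\right)}{4}$)
$\frac{-40093 + T{\left(C{\left(-14 \right)} \right)}}{N{\left(133,-31 \right)} + 42506} = \frac{-40093 - \left(2 + \frac{7 \left(7 - 14\right)}{2}\right)}{\frac{196 - 31}{217 + 133} + 42506} = \frac{-40093 - \left(2 + \frac{7}{2} \left(-7\right)\right)}{\frac{1}{350} \cdot 165 + 42506} = \frac{-40093 + \left(-2 + \frac{49}{2}\right)}{\frac{1}{350} \cdot 165 + 42506} = \frac{-40093 + \frac{45}{2}}{\frac{33}{70} + 42506} = - \frac{80141}{2 \cdot \frac{2975453}{70}} = \left(- \frac{80141}{2}\right) \frac{70}{2975453} = - \frac{2804935}{2975453}$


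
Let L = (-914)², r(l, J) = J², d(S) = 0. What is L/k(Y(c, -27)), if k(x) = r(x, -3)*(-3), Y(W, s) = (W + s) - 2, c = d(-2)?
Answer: -835396/27 ≈ -30941.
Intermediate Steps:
c = 0
Y(W, s) = -2 + W + s
L = 835396
k(x) = -27 (k(x) = (-3)²*(-3) = 9*(-3) = -27)
L/k(Y(c, -27)) = 835396/(-27) = 835396*(-1/27) = -835396/27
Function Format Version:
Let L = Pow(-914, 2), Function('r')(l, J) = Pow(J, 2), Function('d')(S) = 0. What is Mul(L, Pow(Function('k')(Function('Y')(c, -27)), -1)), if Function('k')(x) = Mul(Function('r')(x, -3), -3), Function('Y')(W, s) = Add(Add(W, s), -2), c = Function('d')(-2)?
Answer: Rational(-835396, 27) ≈ -30941.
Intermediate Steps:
c = 0
Function('Y')(W, s) = Add(-2, W, s)
L = 835396
Function('k')(x) = -27 (Function('k')(x) = Mul(Pow(-3, 2), -3) = Mul(9, -3) = -27)
Mul(L, Pow(Function('k')(Function('Y')(c, -27)), -1)) = Mul(835396, Pow(-27, -1)) = Mul(835396, Rational(-1, 27)) = Rational(-835396, 27)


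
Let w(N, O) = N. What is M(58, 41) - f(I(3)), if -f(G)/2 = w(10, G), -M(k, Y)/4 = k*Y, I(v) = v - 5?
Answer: -9492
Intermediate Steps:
I(v) = -5 + v
M(k, Y) = -4*Y*k (M(k, Y) = -4*k*Y = -4*Y*k)
f(G) = -20 (f(G) = -2*10 = -20)
M(58, 41) - f(I(3)) = -4*41*58 - 1*(-20) = -9512 + 20 = -9492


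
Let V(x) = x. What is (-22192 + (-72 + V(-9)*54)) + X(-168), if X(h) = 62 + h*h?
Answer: 5536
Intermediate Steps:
X(h) = 62 + h²
(-22192 + (-72 + V(-9)*54)) + X(-168) = (-22192 + (-72 - 9*54)) + (62 + (-168)²) = (-22192 + (-72 - 486)) + (62 + 28224) = (-22192 - 558) + 28286 = -22750 + 28286 = 5536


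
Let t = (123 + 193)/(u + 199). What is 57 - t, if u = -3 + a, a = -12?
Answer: 2543/46 ≈ 55.283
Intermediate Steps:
u = -15 (u = -3 - 12 = -15)
t = 79/46 (t = (123 + 193)/(-15 + 199) = 316/184 = 316*(1/184) = 79/46 ≈ 1.7174)
57 - t = 57 - 1*79/46 = 57 - 79/46 = 2543/46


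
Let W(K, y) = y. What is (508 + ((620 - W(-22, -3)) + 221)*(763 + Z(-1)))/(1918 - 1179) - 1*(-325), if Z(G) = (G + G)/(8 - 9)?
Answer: 886343/739 ≈ 1199.4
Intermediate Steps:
Z(G) = -2*G (Z(G) = (2*G)/(-1) = (2*G)*(-1) = -2*G)
(508 + ((620 - W(-22, -3)) + 221)*(763 + Z(-1)))/(1918 - 1179) - 1*(-325) = (508 + ((620 - 1*(-3)) + 221)*(763 - 2*(-1)))/(1918 - 1179) - 1*(-325) = (508 + ((620 + 3) + 221)*(763 + 2))/739 + 325 = (508 + (623 + 221)*765)*(1/739) + 325 = (508 + 844*765)*(1/739) + 325 = (508 + 645660)*(1/739) + 325 = 646168*(1/739) + 325 = 646168/739 + 325 = 886343/739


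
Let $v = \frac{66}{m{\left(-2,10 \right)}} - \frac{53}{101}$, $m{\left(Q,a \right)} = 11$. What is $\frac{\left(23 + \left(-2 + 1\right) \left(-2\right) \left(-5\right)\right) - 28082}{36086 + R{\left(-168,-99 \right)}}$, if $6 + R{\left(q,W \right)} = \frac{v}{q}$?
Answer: $- \frac{68039256}{87457841} \approx -0.77797$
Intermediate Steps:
$v = \frac{553}{101}$ ($v = \frac{66}{11} - \frac{53}{101} = 66 \cdot \frac{1}{11} - \frac{53}{101} = 6 - \frac{53}{101} = \frac{553}{101} \approx 5.4753$)
$R{\left(q,W \right)} = -6 + \frac{553}{101 q}$
$\frac{\left(23 + \left(-2 + 1\right) \left(-2\right) \left(-5\right)\right) - 28082}{36086 + R{\left(-168,-99 \right)}} = \frac{\left(23 + \left(-2 + 1\right) \left(-2\right) \left(-5\right)\right) - 28082}{36086 - \left(6 - \frac{553}{101 \left(-168\right)}\right)} = \frac{\left(23 + \left(-1\right) \left(-2\right) \left(-5\right)\right) - 28082}{36086 + \left(-6 + \frac{553}{101} \left(- \frac{1}{168}\right)\right)} = \frac{\left(23 + 2 \left(-5\right)\right) - 28082}{36086 - \frac{14623}{2424}} = \frac{\left(23 - 10\right) - 28082}{36086 - \frac{14623}{2424}} = \frac{13 - 28082}{\frac{87457841}{2424}} = \left(-28069\right) \frac{2424}{87457841} = - \frac{68039256}{87457841}$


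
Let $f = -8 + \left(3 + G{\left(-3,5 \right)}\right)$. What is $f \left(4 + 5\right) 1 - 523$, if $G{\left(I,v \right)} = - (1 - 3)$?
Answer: $-550$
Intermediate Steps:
$G{\left(I,v \right)} = 2$ ($G{\left(I,v \right)} = \left(-1\right) \left(-2\right) = 2$)
$f = -3$ ($f = -8 + \left(3 + 2\right) = -8 + 5 = -3$)
$f \left(4 + 5\right) 1 - 523 = - 3 \left(4 + 5\right) 1 - 523 = - 3 \cdot 9 \cdot 1 - 523 = \left(-3\right) 9 - 523 = -27 - 523 = -550$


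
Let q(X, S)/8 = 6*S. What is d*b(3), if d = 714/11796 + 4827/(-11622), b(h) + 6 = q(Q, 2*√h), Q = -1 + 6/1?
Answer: 4053432/1904071 - 64854912*√3/1904071 ≈ -56.867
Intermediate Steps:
Q = 5 (Q = -1 + 6*1 = -1 + 6 = 5)
q(X, S) = 48*S (q(X, S) = 8*(6*S) = 48*S)
b(h) = -6 + 96*√h (b(h) = -6 + 48*(2*√h) = -6 + 96*√h)
d = -675572/1904071 (d = 714*(1/11796) + 4827*(-1/11622) = 119/1966 - 1609/3874 = -675572/1904071 ≈ -0.35480)
d*b(3) = -675572*(-6 + 96*√3)/1904071 = 4053432/1904071 - 64854912*√3/1904071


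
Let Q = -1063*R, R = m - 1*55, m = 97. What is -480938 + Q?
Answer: -525584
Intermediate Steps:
R = 42 (R = 97 - 1*55 = 97 - 55 = 42)
Q = -44646 (Q = -1063*42 = -44646)
-480938 + Q = -480938 - 44646 = -525584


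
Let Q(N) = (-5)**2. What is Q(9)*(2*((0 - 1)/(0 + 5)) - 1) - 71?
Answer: -106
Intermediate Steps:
Q(N) = 25
Q(9)*(2*((0 - 1)/(0 + 5)) - 1) - 71 = 25*(2*((0 - 1)/(0 + 5)) - 1) - 71 = 25*(2*(-1/5) - 1) - 71 = 25*(-2/5 - 1) - 71 = 25*(-7/5) - 71 = -35 - 71 = -106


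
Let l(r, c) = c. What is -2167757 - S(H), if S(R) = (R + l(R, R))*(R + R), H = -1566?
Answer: -11977181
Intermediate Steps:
S(R) = 4*R² (S(R) = (R + R)*(R + R) = (2*R)*(2*R) = 4*R²)
-2167757 - S(H) = -2167757 - 4*(-1566)² = -2167757 - 4*2452356 = -2167757 - 1*9809424 = -2167757 - 9809424 = -11977181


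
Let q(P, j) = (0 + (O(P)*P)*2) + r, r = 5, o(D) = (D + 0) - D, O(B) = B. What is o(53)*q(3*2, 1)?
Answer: 0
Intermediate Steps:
o(D) = 0 (o(D) = D - D = 0)
q(P, j) = 5 + 2*P² (q(P, j) = (0 + (P*P)*2) + 5 = (0 + P²*2) + 5 = (0 + 2*P²) + 5 = 2*P² + 5 = 5 + 2*P²)
o(53)*q(3*2, 1) = 0*(5 + 2*(3*2)²) = 0*(5 + 2*6²) = 0*(5 + 2*36) = 0*(5 + 72) = 0*77 = 0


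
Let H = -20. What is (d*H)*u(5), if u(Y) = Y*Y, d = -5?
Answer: 2500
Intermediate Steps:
u(Y) = Y²
(d*H)*u(5) = -5*(-20)*5² = 100*25 = 2500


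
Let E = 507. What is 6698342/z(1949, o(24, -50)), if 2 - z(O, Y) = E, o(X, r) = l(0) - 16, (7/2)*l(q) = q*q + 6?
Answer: -6698342/505 ≈ -13264.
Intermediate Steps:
l(q) = 12/7 + 2*q²/7 (l(q) = 2*(q*q + 6)/7 = 2*(q² + 6)/7 = 2*(6 + q²)/7 = 12/7 + 2*q²/7)
o(X, r) = -100/7 (o(X, r) = (12/7 + (2/7)*0²) - 16 = (12/7 + (2/7)*0) - 16 = (12/7 + 0) - 16 = 12/7 - 16 = -100/7)
z(O, Y) = -505 (z(O, Y) = 2 - 1*507 = 2 - 507 = -505)
6698342/z(1949, o(24, -50)) = 6698342/(-505) = 6698342*(-1/505) = -6698342/505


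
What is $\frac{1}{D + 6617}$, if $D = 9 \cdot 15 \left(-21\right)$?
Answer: $\frac{1}{3782} \approx 0.00026441$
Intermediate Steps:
$D = -2835$ ($D = 135 \left(-21\right) = -2835$)
$\frac{1}{D + 6617} = \frac{1}{-2835 + 6617} = \frac{1}{3782}$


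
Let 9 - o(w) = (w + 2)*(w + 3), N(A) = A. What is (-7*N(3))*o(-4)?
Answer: -147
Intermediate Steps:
o(w) = 9 - (2 + w)*(3 + w) (o(w) = 9 - (w + 2)*(w + 3) = 9 - (2 + w)*(3 + w))
(-7*N(3))*o(-4) = (-7*3)*(3 - 1*(-4)**2 - 5*(-4)) = -21*(3 - 1*16 + 20) = -21*(3 - 16 + 20) = -21*7 = -147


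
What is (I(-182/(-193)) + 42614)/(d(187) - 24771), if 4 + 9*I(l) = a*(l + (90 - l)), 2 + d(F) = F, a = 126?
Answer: -197431/110637 ≈ -1.7845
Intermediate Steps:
d(F) = -2 + F
I(l) = 11336/9 (I(l) = -4/9 + (126*(l + (90 - l)))/9 = -4/9 + (126*90)/9 = -4/9 + (⅑)*11340 = -4/9 + 1260 = 11336/9)
(I(-182/(-193)) + 42614)/(d(187) - 24771) = (11336/9 + 42614)/((-2 + 187) - 24771) = 394862/(9*(185 - 24771)) = (394862/9)/(-24586) = (394862/9)*(-1/24586) = -197431/110637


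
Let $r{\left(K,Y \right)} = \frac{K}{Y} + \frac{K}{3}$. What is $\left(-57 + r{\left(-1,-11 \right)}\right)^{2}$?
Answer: $\frac{3568321}{1089} \approx 3276.7$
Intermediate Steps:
$r{\left(K,Y \right)} = \frac{K}{3} + \frac{K}{Y}$ ($r{\left(K,Y \right)} = \frac{K}{Y} + K \frac{1}{3} = \frac{K}{Y} + \frac{K}{3} = \frac{K}{3} + \frac{K}{Y}$)
$\left(-57 + r{\left(-1,-11 \right)}\right)^{2} = \left(-57 + \left(\frac{1}{3} \left(-1\right) - \frac{1}{-11}\right)\right)^{2} = \left(-57 - \frac{8}{33}\right)^{2} = \left(- \frac{1889}{33}\right)^{2} = \frac{3568321}{1089}$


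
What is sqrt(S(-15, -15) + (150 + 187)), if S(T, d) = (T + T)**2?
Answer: sqrt(1237) ≈ 35.171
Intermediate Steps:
S(T, d) = 4*T**2 (S(T, d) = (2*T)**2 = 4*T**2)
sqrt(S(-15, -15) + (150 + 187)) = sqrt(4*(-15)**2 + (150 + 187)) = sqrt(4*225 + 337) = sqrt(900 + 337) = sqrt(1237)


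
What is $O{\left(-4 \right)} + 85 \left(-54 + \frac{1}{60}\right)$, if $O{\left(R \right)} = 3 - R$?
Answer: $- \frac{54979}{12} \approx -4581.6$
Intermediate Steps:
$O{\left(-4 \right)} + 85 \left(-54 + \frac{1}{60}\right) = \left(3 - -4\right) + 85 \left(-54 + \frac{1}{60}\right) = \left(3 + 4\right) + 85 \left(-54 + \frac{1}{60}\right) = 7 + 85 \left(- \frac{3239}{60}\right) = 7 - \frac{55063}{12} = - \frac{54979}{12}$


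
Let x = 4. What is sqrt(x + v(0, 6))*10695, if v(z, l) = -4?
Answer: 0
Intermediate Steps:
sqrt(x + v(0, 6))*10695 = sqrt(4 - 4)*10695 = sqrt(0)*10695 = 0*10695 = 0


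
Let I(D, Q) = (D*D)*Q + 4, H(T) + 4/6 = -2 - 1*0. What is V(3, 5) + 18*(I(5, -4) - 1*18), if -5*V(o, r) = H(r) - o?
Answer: -30763/15 ≈ -2050.9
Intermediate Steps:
H(T) = -8/3 (H(T) = -⅔ + (-2 - 1*0) = -⅔ + (-2 + 0) = -⅔ - 2 = -8/3)
V(o, r) = 8/15 + o/5 (V(o, r) = -(-8/3 - o)/5 = 8/15 + o/5)
I(D, Q) = 4 + Q*D² (I(D, Q) = D²*Q + 4 = Q*D² + 4 = 4 + Q*D²)
V(3, 5) + 18*(I(5, -4) - 1*18) = (8/15 + (⅕)*3) + 18*((4 - 4*5²) - 1*18) = (8/15 + ⅗) + 18*((4 - 4*25) - 18) = 17/15 + 18*((4 - 100) - 18) = 17/15 + 18*(-96 - 18) = 17/15 + 18*(-114) = 17/15 - 2052 = -30763/15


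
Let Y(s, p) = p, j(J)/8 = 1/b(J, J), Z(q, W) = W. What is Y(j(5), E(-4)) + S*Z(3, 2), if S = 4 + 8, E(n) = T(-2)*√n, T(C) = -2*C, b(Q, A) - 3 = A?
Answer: 24 + 8*I ≈ 24.0 + 8.0*I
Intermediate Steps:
b(Q, A) = 3 + A
E(n) = 4*√n (E(n) = (-2*(-2))*√n = 4*√n)
j(J) = 8/(3 + J)
S = 12
Y(j(5), E(-4)) + S*Z(3, 2) = 4*√(-4) + 12*2 = 4*(2*I) + 24 = 8*I + 24 = 24 + 8*I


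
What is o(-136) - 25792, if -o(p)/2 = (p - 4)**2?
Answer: -64992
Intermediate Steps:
o(p) = -2*(-4 + p)**2 (o(p) = -2*(p - 4)**2 = -2*(-4 + p)**2)
o(-136) - 25792 = -2*(-4 - 136)**2 - 25792 = -2*(-140)**2 - 25792 = -2*19600 - 25792 = -39200 - 25792 = -64992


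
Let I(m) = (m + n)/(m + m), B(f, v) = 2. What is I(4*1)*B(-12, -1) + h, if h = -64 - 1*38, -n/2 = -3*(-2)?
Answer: -104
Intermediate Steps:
n = -12 (n = -(-6)*(-2) = -2*6 = -12)
h = -102 (h = -64 - 38 = -102)
I(m) = (-12 + m)/(2*m) (I(m) = (m - 12)/(m + m) = (-12 + m)/((2*m)) = (-12 + m)*(1/(2*m)) = (-12 + m)/(2*m))
I(4*1)*B(-12, -1) + h = ((-12 + 4*1)/(2*((4*1))))*2 - 102 = ((½)*(-12 + 4)/4)*2 - 102 = ((½)*(¼)*(-8))*2 - 102 = -1*2 - 102 = -2 - 102 = -104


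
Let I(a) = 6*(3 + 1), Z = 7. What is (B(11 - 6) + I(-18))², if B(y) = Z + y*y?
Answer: 3136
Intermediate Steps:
B(y) = 7 + y² (B(y) = 7 + y*y = 7 + y²)
I(a) = 24 (I(a) = 6*4 = 24)
(B(11 - 6) + I(-18))² = ((7 + (11 - 6)²) + 24)² = ((7 + 5²) + 24)² = ((7 + 25) + 24)² = (32 + 24)² = 56² = 3136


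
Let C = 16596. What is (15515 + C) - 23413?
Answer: 8698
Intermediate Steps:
(15515 + C) - 23413 = (15515 + 16596) - 23413 = 32111 - 23413 = 8698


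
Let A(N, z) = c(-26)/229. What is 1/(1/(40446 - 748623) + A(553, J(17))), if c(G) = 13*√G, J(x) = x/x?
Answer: -37137510057/2203655430720067 - 1493009152730433*I*√26/2203655430720067 ≈ -1.6853e-5 - 3.4547*I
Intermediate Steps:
J(x) = 1
A(N, z) = 13*I*√26/229 (A(N, z) = (13*√(-26))/229 = (13*(I*√26))*(1/229) = (13*I*√26)*(1/229) = 13*I*√26/229)
1/(1/(40446 - 748623) + A(553, J(17))) = 1/(1/(40446 - 748623) + 13*I*√26/229) = 1/(1/(-708177) + 13*I*√26/229) = 1/(-1/708177 + 13*I*√26/229)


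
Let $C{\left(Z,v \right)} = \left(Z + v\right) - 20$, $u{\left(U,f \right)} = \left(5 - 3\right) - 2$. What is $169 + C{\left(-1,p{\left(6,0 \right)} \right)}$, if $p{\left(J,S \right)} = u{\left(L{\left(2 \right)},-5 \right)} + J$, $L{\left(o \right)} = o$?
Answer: $154$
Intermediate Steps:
$u{\left(U,f \right)} = 0$ ($u{\left(U,f \right)} = 2 - 2 = 0$)
$p{\left(J,S \right)} = J$ ($p{\left(J,S \right)} = 0 + J = J$)
$C{\left(Z,v \right)} = -20 + Z + v$
$169 + C{\left(-1,p{\left(6,0 \right)} \right)} = 169 - 15 = 154$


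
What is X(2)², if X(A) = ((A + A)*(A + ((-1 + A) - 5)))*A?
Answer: 256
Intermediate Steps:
X(A) = 2*A²*(-6 + 2*A) (X(A) = ((2*A)*(A + (-6 + A)))*A = ((2*A)*(-6 + 2*A))*A = (2*A*(-6 + 2*A))*A = 2*A²*(-6 + 2*A))
X(2)² = (4*2²*(-3 + 2))² = (4*4*(-1))² = (-16)² = 256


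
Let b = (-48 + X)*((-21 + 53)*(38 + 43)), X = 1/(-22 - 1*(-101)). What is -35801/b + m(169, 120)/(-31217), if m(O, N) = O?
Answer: 86629745575/306746733024 ≈ 0.28241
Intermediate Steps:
X = 1/79 (X = 1/(-22 + 101) = 1/79 ≈ 0.012658)
b = -9826272/79 (b = (-48 + 1/79)*((-21 + 53)*(38 + 43)) = -121312*81/79 = -3791/79*2592 = -9826272/79 ≈ -1.2438e+5)
-35801/b + m(169, 120)/(-31217) = -35801/(-9826272/79) + 169/(-31217) = -35801*(-79/9826272) + 169*(-1/31217) = 2828279/9826272 - 169/31217 = 86629745575/306746733024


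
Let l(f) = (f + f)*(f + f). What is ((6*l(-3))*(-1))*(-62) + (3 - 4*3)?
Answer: 13383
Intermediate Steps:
l(f) = 4*f**2 (l(f) = (2*f)*(2*f) = 4*f**2)
((6*l(-3))*(-1))*(-62) + (3 - 4*3) = ((6*(4*(-3)**2))*(-1))*(-62) + (3 - 4*3) = ((6*(4*9))*(-1))*(-62) + (3 - 12) = ((6*36)*(-1))*(-62) - 9 = (216*(-1))*(-62) - 9 = -216*(-62) - 9 = 13392 - 9 = 13383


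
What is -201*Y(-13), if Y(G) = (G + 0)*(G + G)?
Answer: -67938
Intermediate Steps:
Y(G) = 2*G**2 (Y(G) = G*(2*G) = 2*G**2)
-201*Y(-13) = -402*(-13)**2 = -402*169 = -201*338 = -67938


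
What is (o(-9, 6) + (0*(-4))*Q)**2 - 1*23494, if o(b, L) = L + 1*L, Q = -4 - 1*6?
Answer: -23350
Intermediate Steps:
Q = -10 (Q = -4 - 6 = -10)
o(b, L) = 2*L (o(b, L) = L + L = 2*L)
(o(-9, 6) + (0*(-4))*Q)**2 - 1*23494 = (2*6 + (0*(-4))*(-10))**2 - 1*23494 = (12 + 0*(-10))**2 - 23494 = (12 + 0)**2 - 23494 = 12**2 - 23494 = 144 - 23494 = -23350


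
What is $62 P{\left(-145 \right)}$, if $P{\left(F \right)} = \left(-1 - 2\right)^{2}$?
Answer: $558$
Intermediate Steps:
$P{\left(F \right)} = 9$ ($P{\left(F \right)} = \left(-3\right)^{2} = 9$)
$62 P{\left(-145 \right)} = 62 \cdot 9 = 558$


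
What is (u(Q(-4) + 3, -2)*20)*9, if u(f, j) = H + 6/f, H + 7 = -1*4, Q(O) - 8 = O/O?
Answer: -1890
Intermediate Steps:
Q(O) = 9 (Q(O) = 8 + O/O = 8 + 1 = 9)
H = -11 (H = -7 - 1*4 = -7 - 4 = -11)
u(f, j) = -11 + 6/f
(u(Q(-4) + 3, -2)*20)*9 = ((-11 + 6/(9 + 3))*20)*9 = ((-11 + 6/12)*20)*9 = ((-11 + 6*(1/12))*20)*9 = ((-11 + 1/2)*20)*9 = -21/2*20*9 = -210*9 = -1890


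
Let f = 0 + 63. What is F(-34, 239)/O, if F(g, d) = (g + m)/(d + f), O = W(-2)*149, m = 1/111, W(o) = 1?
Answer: -3773/4994778 ≈ -0.00075539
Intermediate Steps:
f = 63
m = 1/111 ≈ 0.0090090
O = 149 (O = 1*149 = 149)
F(g, d) = (1/111 + g)/(63 + d) (F(g, d) = (g + 1/111)/(d + 63) = (1/111 + g)/(63 + d))
F(-34, 239)/O = ((1/111 - 34)/(63 + 239))/149 = (-3773/111/302)*(1/149) = ((1/302)*(-3773/111))*(1/149) = -3773/33522*1/149 = -3773/4994778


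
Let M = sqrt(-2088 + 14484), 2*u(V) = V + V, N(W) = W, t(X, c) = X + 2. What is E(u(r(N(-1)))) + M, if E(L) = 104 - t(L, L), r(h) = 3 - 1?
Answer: 100 + 2*sqrt(3099) ≈ 211.34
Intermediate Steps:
t(X, c) = 2 + X
r(h) = 2
u(V) = V (u(V) = (V + V)/2 = (2*V)/2 = V)
M = 2*sqrt(3099) (M = sqrt(12396) = 2*sqrt(3099) ≈ 111.34)
E(L) = 102 - L (E(L) = 104 - (2 + L) = 104 + (-2 - L) = 102 - L)
E(u(r(N(-1)))) + M = (102 - 1*2) + 2*sqrt(3099) = (102 - 2) + 2*sqrt(3099) = 100 + 2*sqrt(3099)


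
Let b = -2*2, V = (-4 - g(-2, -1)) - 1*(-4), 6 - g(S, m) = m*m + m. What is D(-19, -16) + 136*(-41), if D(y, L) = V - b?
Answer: -5578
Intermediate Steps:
g(S, m) = 6 - m - m**2 (g(S, m) = 6 - (m*m + m) = 6 - (m**2 + m) = 6 - (m + m**2) = 6 + (-m - m**2) = 6 - m - m**2)
V = -6 (V = (-4 - (6 - 1*(-1) - 1*(-1)**2)) - 1*(-4) = (-4 - (6 + 1 - 1*1)) + 4 = (-4 - (6 + 1 - 1)) + 4 = (-4 - 1*6) + 4 = (-4 - 6) + 4 = -10 + 4 = -6)
b = -4
D(y, L) = -2 (D(y, L) = -6 - 1*(-4) = -6 + 4 = -2)
D(-19, -16) + 136*(-41) = -2 + 136*(-41) = -2 - 5576 = -5578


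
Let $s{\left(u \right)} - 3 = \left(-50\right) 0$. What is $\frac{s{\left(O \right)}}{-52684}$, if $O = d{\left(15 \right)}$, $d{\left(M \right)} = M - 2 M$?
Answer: $- \frac{3}{52684} \approx -5.6943 \cdot 10^{-5}$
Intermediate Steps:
$d{\left(M \right)} = - M$
$O = -15$ ($O = \left(-1\right) 15 = -15$)
$s{\left(u \right)} = 3$ ($s{\left(u \right)} = 3 - 0 = 3 + 0 = 3$)
$\frac{s{\left(O \right)}}{-52684} = \frac{3}{-52684} = 3 \left(- \frac{1}{52684}\right) = - \frac{3}{52684}$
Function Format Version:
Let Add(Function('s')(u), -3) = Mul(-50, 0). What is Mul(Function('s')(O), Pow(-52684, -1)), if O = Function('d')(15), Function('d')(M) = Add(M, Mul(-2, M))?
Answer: Rational(-3, 52684) ≈ -5.6943e-5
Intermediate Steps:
Function('d')(M) = Mul(-1, M)
O = -15 (O = Mul(-1, 15) = -15)
Function('s')(u) = 3 (Function('s')(u) = Add(3, Mul(-50, 0)) = Add(3, 0) = 3)
Mul(Function('s')(O), Pow(-52684, -1)) = Mul(3, Pow(-52684, -1)) = Mul(3, Rational(-1, 52684)) = Rational(-3, 52684)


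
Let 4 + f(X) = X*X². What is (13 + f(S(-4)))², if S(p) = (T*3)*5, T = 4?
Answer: 46659888081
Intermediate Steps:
S(p) = 60 (S(p) = (4*3)*5 = 12*5 = 60)
f(X) = -4 + X³ (f(X) = -4 + X*X² = -4 + X³)
(13 + f(S(-4)))² = (13 + (-4 + 60³))² = (13 + (-4 + 216000))² = (13 + 215996)² = 216009² = 46659888081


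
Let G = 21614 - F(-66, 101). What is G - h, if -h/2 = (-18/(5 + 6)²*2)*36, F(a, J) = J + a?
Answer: 2608467/121 ≈ 21558.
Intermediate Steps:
h = 2592/121 (h = -2*-18/(5 + 6)²*2*36 = -2*-18/(11²)*2*36 = -2*-18/121*2*36 = -2*-18*1/121*2*36 = -2*(-18/121*2)*36 = -(-72)*36/121 = -2*(-1296/121) = 2592/121 ≈ 21.421)
G = 21579 (G = 21614 - (101 - 66) = 21614 - 1*35 = 21614 - 35 = 21579)
G - h = 21579 - 1*2592/121 = 21579 - 2592/121 = 2608467/121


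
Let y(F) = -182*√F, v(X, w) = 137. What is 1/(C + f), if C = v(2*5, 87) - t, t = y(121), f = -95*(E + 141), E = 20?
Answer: -1/13156 ≈ -7.6011e-5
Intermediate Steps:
f = -15295 (f = -95*(20 + 141) = -95*161 = -15295)
t = -2002 (t = -182*√121 = -182*11 = -2002)
C = 2139 (C = 137 - 1*(-2002) = 137 + 2002 = 2139)
1/(C + f) = 1/(2139 - 15295) = 1/(-13156) = -1/13156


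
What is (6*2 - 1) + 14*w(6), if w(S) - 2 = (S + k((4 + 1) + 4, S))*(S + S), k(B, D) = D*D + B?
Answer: 8607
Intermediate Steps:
k(B, D) = B + D² (k(B, D) = D² + B = B + D²)
w(S) = 2 + 2*S*(9 + S + S²) (w(S) = 2 + (S + (((4 + 1) + 4) + S²))*(S + S) = 2 + (S + ((5 + 4) + S²))*(2*S) = 2 + (S + (9 + S²))*(2*S) = 2 + (9 + S + S²)*(2*S) = 2 + 2*S*(9 + S + S²))
(6*2 - 1) + 14*w(6) = (6*2 - 1) + 14*(2 + 2*6² + 2*6*(9 + 6²)) = (12 - 1) + 14*(2 + 2*36 + 2*6*(9 + 36)) = 11 + 14*(2 + 72 + 2*6*45) = 11 + 14*(2 + 72 + 540) = 11 + 14*614 = 11 + 8596 = 8607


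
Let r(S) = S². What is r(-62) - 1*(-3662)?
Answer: 7506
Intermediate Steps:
r(-62) - 1*(-3662) = (-62)² - 1*(-3662) = 3844 + 3662 = 7506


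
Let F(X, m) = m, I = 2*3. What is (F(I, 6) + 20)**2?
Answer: 676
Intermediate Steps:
I = 6
(F(I, 6) + 20)**2 = (6 + 20)**2 = 26**2 = 676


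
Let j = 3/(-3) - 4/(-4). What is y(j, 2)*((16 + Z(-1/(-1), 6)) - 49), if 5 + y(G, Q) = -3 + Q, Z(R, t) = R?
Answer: 192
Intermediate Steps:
j = 0 (j = 3*(-⅓) - 4*(-¼) = -1 + 1 = 0)
y(G, Q) = -8 + Q (y(G, Q) = -5 + (-3 + Q) = -8 + Q)
y(j, 2)*((16 + Z(-1/(-1), 6)) - 49) = (-8 + 2)*((16 - 1/(-1)) - 49) = -6*((16 - 1*(-1)) - 49) = -6*((16 + 1) - 49) = -6*(17 - 49) = -6*(-32) = 192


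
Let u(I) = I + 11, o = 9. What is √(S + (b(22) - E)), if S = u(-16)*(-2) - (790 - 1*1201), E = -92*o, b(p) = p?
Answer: √1271 ≈ 35.651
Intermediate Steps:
u(I) = 11 + I
E = -828 (E = -92*9 = -828)
S = 421 (S = (11 - 16)*(-2) - (790 - 1*1201) = -5*(-2) - (790 - 1201) = 10 - 1*(-411) = 10 + 411 = 421)
√(S + (b(22) - E)) = √(421 + (22 - 1*(-828))) = √(421 + (22 + 828)) = √(421 + 850) = √1271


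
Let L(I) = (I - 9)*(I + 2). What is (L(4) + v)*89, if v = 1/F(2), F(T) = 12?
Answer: -31951/12 ≈ -2662.6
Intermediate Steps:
L(I) = (-9 + I)*(2 + I)
v = 1/12 ≈ 0.083333
(L(4) + v)*89 = ((-18 + 4**2 - 7*4) + 1/12)*89 = ((-18 + 16 - 28) + 1/12)*89 = (-30 + 1/12)*89 = -359/12*89 = -31951/12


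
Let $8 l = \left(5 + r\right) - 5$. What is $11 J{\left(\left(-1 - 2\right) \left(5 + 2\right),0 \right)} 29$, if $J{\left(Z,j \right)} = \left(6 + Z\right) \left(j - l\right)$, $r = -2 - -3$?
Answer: $\frac{4785}{8} \approx 598.13$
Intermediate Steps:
$r = 1$ ($r = -2 + 3 = 1$)
$l = \frac{1}{8}$ ($l = \frac{\left(5 + 1\right) - 5}{8} = \frac{6 - 5}{8} = \frac{1}{8} \cdot 1 = \frac{1}{8} \approx 0.125$)
$J{\left(Z,j \right)} = \left(6 + Z\right) \left(- \frac{1}{8} + j\right)$ ($J{\left(Z,j \right)} = \left(6 + Z\right) \left(j - \frac{1}{8}\right) = \left(6 + Z\right) \left(- \frac{1}{8} + j\right)$)
$11 J{\left(\left(-1 - 2\right) \left(5 + 2\right),0 \right)} 29 = 11 \left(- \frac{3}{4} + 6 \cdot 0 - \frac{\left(-1 - 2\right) \left(5 + 2\right)}{8} + \left(-1 - 2\right) \left(5 + 2\right) 0\right) 29 = 11 \left(- \frac{3}{4} + 0 - \frac{\left(-3\right) 7}{8} + \left(-3\right) 7 \cdot 0\right) 29 = 11 \left(- \frac{3}{4} + 0 - - \frac{21}{8} - 0\right) 29 = 11 \left(- \frac{3}{4} + 0 + \frac{21}{8} + 0\right) 29 = 11 \cdot \frac{15}{8} \cdot 29 = \frac{165}{8} \cdot 29 = \frac{4785}{8}$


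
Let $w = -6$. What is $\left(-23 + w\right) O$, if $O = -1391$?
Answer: $40339$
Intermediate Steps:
$\left(-23 + w\right) O = \left(-23 - 6\right) \left(-1391\right) = \left(-29\right) \left(-1391\right) = 40339$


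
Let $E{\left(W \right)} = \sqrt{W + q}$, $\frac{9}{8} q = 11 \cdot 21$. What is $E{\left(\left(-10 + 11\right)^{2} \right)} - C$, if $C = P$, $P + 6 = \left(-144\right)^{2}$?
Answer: $-20730 + \frac{\sqrt{1857}}{3} \approx -20716.0$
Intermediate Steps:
$P = 20730$ ($P = -6 + \left(-144\right)^{2} = -6 + 20736 = 20730$)
$C = 20730$
$q = \frac{616}{3}$ ($q = \frac{8 \cdot 11 \cdot 21}{9} = \frac{8}{9} \cdot 231 = \frac{616}{3} \approx 205.33$)
$E{\left(W \right)} = \sqrt{\frac{616}{3} + W}$ ($E{\left(W \right)} = \sqrt{W + \frac{616}{3}} = \sqrt{\frac{616}{3} + W}$)
$E{\left(\left(-10 + 11\right)^{2} \right)} - C = \frac{\sqrt{1848 + 9 \left(-10 + 11\right)^{2}}}{3} - 20730 = \frac{\sqrt{1848 + 9 \cdot 1^{2}}}{3} - 20730 = \frac{\sqrt{1848 + 9 \cdot 1}}{3} - 20730 = \frac{\sqrt{1848 + 9}}{3} - 20730 = \frac{\sqrt{1857}}{3} - 20730 = -20730 + \frac{\sqrt{1857}}{3}$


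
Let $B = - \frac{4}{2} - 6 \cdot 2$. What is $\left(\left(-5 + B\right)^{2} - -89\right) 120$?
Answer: $54000$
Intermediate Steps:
$B = -14$ ($B = \left(-4\right) \frac{1}{2} - 12 = -2 - 12 = -14$)
$\left(\left(-5 + B\right)^{2} - -89\right) 120 = \left(\left(-5 - 14\right)^{2} - -89\right) 120 = \left(\left(-19\right)^{2} + 89\right) 120 = \left(361 + 89\right) 120 = 450 \cdot 120 = 54000$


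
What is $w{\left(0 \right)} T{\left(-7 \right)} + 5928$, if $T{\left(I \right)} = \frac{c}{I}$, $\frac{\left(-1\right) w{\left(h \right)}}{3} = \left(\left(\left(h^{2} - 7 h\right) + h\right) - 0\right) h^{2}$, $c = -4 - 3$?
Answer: $5928$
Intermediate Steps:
$c = -7$ ($c = -4 - 3 = -7$)
$w{\left(h \right)} = - 3 h^{2} \left(h^{2} - 6 h\right)$ ($w{\left(h \right)} = - 3 \left(\left(\left(h^{2} - 7 h\right) + h\right) - 0\right) h^{2} = - 3 \left(\left(h^{2} - 6 h\right) + 0\right) h^{2} = - 3 \left(h^{2} - 6 h\right) h^{2} = - 3 h^{2} \left(h^{2} - 6 h\right)$)
$T{\left(I \right)} = - \frac{7}{I}$
$w{\left(0 \right)} T{\left(-7 \right)} + 5928 = 3 \cdot 0^{3} \left(6 - 0\right) \left(- \frac{7}{-7}\right) + 5928 = 3 \cdot 0 \left(6 + 0\right) \left(\left(-7\right) \left(- \frac{1}{7}\right)\right) + 5928 = 3 \cdot 0 \cdot 6 \cdot 1 + 5928 = 0 \cdot 1 + 5928 = 0 + 5928 = 5928$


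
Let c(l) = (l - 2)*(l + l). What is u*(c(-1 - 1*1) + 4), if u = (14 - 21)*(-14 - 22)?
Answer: 5040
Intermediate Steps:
c(l) = 2*l*(-2 + l) (c(l) = (-2 + l)*(2*l) = 2*l*(-2 + l))
u = 252 (u = -7*(-36) = 252)
u*(c(-1 - 1*1) + 4) = 252*(2*(-1 - 1*1)*(-2 + (-1 - 1*1)) + 4) = 252*(2*(-1 - 1)*(-2 + (-1 - 1)) + 4) = 252*(2*(-2)*(-2 - 2) + 4) = 252*(2*(-2)*(-4) + 4) = 252*(16 + 4) = 252*20 = 5040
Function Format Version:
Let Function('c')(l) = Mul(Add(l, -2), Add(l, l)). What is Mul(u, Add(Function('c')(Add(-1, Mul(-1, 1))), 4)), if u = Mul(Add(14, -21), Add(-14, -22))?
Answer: 5040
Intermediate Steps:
Function('c')(l) = Mul(2, l, Add(-2, l)) (Function('c')(l) = Mul(Add(-2, l), Mul(2, l)) = Mul(2, l, Add(-2, l)))
u = 252 (u = Mul(-7, -36) = 252)
Mul(u, Add(Function('c')(Add(-1, Mul(-1, 1))), 4)) = Mul(252, Add(Mul(2, Add(-1, Mul(-1, 1)), Add(-2, Add(-1, Mul(-1, 1)))), 4)) = Mul(252, Add(Mul(2, Add(-1, -1), Add(-2, Add(-1, -1))), 4)) = Mul(252, Add(Mul(2, -2, Add(-2, -2)), 4)) = Mul(252, Add(Mul(2, -2, -4), 4)) = Mul(252, Add(16, 4)) = Mul(252, 20) = 5040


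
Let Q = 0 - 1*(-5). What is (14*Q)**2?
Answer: 4900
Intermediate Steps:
Q = 5 (Q = 0 + 5 = 5)
(14*Q)**2 = (14*5)**2 = 70**2 = 4900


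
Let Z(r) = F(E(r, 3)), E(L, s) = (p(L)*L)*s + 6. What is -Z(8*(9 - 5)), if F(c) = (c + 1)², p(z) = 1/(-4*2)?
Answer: -25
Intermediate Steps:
p(z) = -⅛ (p(z) = -¼*½ = -⅛)
E(L, s) = 6 - L*s/8 (E(L, s) = (-L/8)*s + 6 = -L*s/8 + 6 = 6 - L*s/8)
F(c) = (1 + c)²
Z(r) = (7 - 3*r/8)² (Z(r) = (1 + (6 - ⅛*r*3))² = (1 + (6 - 3*r/8))² = (7 - 3*r/8)²)
-Z(8*(9 - 5)) = -(56 - 24*(9 - 5))²/64 = -(56 - 24*4)²/64 = -(56 - 3*32)²/64 = -(56 - 96)²/64 = -(-40)²/64 = -1600/64 = -1*25 = -25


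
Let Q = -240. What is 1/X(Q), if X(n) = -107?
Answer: -1/107 ≈ -0.0093458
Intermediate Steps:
1/X(Q) = 1/(-107) = -1/107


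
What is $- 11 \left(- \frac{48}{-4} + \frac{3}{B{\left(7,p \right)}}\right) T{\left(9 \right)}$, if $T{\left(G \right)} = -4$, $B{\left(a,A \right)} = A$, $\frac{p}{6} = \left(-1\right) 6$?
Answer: $\frac{1573}{3} \approx 524.33$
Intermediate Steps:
$p = -36$ ($p = 6 \left(\left(-1\right) 6\right) = 6 \left(-6\right) = -36$)
$- 11 \left(- \frac{48}{-4} + \frac{3}{B{\left(7,p \right)}}\right) T{\left(9 \right)} = - 11 \left(- \frac{48}{-4} + \frac{3}{-36}\right) \left(-4\right) = - 11 \left(\left(-48\right) \left(- \frac{1}{4}\right) + 3 \left(- \frac{1}{36}\right)\right) \left(-4\right) = - 11 \left(12 - \frac{1}{12}\right) \left(-4\right) = \left(-11\right) \frac{143}{12} \left(-4\right) = \left(- \frac{1573}{12}\right) \left(-4\right) = \frac{1573}{3}$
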